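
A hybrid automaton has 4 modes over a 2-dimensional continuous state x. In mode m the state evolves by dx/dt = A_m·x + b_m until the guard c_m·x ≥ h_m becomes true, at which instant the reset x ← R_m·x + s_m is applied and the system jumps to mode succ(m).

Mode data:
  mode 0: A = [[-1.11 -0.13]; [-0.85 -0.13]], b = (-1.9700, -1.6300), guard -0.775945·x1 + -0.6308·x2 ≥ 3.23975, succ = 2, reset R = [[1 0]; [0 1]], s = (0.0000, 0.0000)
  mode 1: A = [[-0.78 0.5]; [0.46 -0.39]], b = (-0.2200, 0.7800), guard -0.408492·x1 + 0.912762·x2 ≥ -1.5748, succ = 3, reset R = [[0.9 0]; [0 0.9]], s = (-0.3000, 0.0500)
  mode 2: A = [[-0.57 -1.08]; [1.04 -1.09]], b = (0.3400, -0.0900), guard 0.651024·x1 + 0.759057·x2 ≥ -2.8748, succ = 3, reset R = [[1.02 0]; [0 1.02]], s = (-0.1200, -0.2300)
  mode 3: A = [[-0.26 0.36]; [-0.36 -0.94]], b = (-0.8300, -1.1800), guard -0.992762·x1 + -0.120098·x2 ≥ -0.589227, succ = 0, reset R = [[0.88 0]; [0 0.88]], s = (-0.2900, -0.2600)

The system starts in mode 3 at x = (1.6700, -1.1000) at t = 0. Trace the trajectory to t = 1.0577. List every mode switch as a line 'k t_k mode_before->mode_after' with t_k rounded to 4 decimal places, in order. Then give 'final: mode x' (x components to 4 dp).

Mode 3: guard c·x = -0.5892 hit at Δt = 0.5727 (t = 0.5727), x⁻ = (0.7569, -1.3505) → reset → x⁺ = (0.3761, -1.4484), jump to mode 0
Mode 0: flow for 0.4850 to horizon, guard not reached → x = (-0.4299, -2.0979)

1 0.5727 3->0
final: 0 -0.4299 -2.0979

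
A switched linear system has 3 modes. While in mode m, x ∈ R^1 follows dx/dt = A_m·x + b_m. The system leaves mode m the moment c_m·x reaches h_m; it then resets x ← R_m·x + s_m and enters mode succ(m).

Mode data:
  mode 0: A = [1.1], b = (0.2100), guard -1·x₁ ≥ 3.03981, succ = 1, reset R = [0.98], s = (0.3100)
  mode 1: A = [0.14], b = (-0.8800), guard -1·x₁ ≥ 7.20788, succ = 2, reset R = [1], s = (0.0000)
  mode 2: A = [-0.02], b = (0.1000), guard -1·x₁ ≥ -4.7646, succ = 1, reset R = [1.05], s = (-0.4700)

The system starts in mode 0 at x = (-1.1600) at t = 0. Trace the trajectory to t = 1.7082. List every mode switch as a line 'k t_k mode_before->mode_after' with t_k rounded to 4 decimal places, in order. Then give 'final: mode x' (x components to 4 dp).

Mode 0: guard c·x = 3.0398 hit at Δt = 0.9803 (t = 0.9803), x⁻ = (-3.0398) → reset → x⁺ = (-2.6690), jump to mode 1
Mode 1: flow for 0.7279 to horizon, guard not reached → x = (-3.6297)

1 0.9803 0->1
final: 1 -3.6297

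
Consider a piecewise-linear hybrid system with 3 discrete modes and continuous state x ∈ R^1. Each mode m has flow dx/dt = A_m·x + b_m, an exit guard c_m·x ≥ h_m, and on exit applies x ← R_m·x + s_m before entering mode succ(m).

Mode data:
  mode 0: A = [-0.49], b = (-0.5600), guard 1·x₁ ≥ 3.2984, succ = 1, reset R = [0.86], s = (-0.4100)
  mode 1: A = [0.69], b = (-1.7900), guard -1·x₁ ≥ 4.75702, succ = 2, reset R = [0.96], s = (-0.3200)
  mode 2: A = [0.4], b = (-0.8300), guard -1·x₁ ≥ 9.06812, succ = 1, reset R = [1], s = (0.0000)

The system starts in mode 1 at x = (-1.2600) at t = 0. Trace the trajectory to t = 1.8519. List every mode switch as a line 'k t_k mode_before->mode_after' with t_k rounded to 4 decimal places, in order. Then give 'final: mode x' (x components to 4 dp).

1 0.9358 1->2
final: 2 -7.9679

Mode 1: guard c·x = 4.7570 hit at Δt = 0.9358 (t = 0.9358), x⁻ = (-4.7570) → reset → x⁺ = (-4.8867), jump to mode 2
Mode 2: flow for 0.9161 to horizon, guard not reached → x = (-7.9679)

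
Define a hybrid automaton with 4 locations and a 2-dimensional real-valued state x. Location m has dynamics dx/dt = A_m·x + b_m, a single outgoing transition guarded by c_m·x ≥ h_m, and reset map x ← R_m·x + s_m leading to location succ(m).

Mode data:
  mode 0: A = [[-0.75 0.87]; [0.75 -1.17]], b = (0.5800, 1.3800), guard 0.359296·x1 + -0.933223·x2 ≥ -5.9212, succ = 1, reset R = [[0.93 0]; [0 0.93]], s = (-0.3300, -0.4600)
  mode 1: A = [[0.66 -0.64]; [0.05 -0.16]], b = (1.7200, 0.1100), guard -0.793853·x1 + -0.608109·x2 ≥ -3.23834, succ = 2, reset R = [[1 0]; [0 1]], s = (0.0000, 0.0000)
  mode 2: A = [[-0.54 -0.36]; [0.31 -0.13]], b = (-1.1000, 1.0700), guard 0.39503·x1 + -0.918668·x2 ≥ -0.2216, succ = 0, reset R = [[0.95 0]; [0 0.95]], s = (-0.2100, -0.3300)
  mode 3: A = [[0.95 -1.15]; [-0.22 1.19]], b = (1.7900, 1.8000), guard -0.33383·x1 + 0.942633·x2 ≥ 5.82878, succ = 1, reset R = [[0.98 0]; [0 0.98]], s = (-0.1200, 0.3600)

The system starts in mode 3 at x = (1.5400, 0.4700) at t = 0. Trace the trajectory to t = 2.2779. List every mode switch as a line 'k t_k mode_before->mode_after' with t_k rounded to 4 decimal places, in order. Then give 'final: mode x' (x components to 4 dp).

1 1.4626 3->1
final: 1 2.3185 6.8547

Mode 3: guard c·x = 5.8288 hit at Δt = 1.4626 (t = 1.4626), x⁻ = (3.3834, 7.3817) → reset → x⁺ = (3.1957, 7.5941), jump to mode 1
Mode 1: flow for 0.8153 to horizon, guard not reached → x = (2.3185, 6.8547)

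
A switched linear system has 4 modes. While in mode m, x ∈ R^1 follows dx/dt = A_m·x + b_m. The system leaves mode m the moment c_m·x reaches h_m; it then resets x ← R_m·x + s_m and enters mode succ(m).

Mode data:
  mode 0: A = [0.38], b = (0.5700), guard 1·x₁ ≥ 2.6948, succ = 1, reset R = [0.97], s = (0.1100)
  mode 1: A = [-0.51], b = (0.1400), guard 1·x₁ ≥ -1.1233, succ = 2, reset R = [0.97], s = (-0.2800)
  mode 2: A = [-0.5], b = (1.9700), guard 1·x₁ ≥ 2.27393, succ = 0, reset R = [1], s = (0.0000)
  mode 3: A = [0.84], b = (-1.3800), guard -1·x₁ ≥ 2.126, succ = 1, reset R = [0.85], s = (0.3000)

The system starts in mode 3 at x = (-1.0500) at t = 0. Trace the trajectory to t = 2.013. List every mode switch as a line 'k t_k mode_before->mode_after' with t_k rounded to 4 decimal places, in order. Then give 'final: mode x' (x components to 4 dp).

1 0.4002 3->1
2 0.8759 1->2
final: 2 0.9329

Mode 3: guard c·x = 2.1260 hit at Δt = 0.4002 (t = 0.4002), x⁻ = (-2.1260) → reset → x⁺ = (-1.5071), jump to mode 1
Mode 1: guard c·x = -1.1233 hit at Δt = 0.4757 (t = 0.8759), x⁻ = (-1.1233) → reset → x⁺ = (-1.3696), jump to mode 2
Mode 2: flow for 1.1371 to horizon, guard not reached → x = (0.9329)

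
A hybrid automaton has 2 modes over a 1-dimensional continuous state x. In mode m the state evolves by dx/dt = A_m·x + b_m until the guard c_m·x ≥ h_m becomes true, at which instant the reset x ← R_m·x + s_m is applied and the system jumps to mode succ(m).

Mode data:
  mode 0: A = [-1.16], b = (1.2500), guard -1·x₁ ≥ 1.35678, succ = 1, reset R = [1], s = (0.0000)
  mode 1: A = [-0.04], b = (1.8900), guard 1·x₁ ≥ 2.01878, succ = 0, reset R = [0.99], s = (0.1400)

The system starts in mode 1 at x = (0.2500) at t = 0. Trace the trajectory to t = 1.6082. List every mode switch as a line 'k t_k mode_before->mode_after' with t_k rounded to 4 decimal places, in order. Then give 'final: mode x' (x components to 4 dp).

1 0.9590 1->0
final: 0 1.5772

Mode 1: guard c·x = 2.0188 hit at Δt = 0.9590 (t = 0.9590), x⁻ = (2.0188) → reset → x⁺ = (2.1386), jump to mode 0
Mode 0: flow for 0.6492 to horizon, guard not reached → x = (1.5772)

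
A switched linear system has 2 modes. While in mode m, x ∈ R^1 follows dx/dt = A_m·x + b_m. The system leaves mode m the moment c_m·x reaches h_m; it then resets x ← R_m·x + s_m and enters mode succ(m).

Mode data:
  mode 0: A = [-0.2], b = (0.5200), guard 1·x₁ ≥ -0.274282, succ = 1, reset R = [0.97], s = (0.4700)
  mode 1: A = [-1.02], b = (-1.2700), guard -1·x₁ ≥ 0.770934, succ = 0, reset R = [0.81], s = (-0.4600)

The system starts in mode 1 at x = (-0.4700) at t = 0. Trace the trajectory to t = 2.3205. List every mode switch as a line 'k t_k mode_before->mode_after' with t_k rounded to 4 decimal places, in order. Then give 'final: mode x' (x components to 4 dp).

Mode 1: guard c·x = 0.7709 hit at Δt = 0.4818 (t = 0.4818), x⁻ = (-0.7709) → reset → x⁺ = (-1.0845), jump to mode 0
Mode 0: guard c·x = -0.2743 hit at Δt = 1.2416 (t = 1.7234), x⁻ = (-0.2743) → reset → x⁺ = (0.2039), jump to mode 1
Mode 1: flow for 0.5971 to horizon, guard not reached → x = (-0.4570)

1 0.4818 1->0
2 1.7234 0->1
final: 1 -0.4570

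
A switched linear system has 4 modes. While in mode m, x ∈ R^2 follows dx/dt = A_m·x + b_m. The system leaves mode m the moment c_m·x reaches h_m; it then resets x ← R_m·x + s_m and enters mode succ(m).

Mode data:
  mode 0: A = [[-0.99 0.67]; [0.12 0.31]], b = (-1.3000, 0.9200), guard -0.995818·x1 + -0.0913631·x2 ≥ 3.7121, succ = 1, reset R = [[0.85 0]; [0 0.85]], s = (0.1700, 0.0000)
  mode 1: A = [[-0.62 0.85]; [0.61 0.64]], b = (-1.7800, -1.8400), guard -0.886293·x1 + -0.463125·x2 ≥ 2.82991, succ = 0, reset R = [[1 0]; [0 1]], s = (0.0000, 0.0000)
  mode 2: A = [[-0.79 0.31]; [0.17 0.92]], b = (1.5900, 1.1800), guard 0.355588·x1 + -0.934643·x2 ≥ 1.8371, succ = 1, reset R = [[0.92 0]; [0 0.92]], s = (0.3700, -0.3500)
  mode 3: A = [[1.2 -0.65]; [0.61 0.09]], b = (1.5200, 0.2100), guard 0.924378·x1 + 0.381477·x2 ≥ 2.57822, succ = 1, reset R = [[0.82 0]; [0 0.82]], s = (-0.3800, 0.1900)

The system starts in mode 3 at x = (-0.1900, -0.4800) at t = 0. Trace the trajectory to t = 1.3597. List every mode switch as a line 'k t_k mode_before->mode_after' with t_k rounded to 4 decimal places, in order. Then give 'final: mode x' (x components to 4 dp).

Mode 3: guard c·x = 2.5782 hit at Δt = 0.9944 (t = 0.9944), x⁻ = (2.6602, 0.3125) → reset → x⁺ = (1.8013, 0.4463), jump to mode 1
Mode 1: flow for 0.3653 to horizon, guard not reached → x = (0.9421, 0.1530)

1 0.9944 3->1
final: 1 0.9421 0.1530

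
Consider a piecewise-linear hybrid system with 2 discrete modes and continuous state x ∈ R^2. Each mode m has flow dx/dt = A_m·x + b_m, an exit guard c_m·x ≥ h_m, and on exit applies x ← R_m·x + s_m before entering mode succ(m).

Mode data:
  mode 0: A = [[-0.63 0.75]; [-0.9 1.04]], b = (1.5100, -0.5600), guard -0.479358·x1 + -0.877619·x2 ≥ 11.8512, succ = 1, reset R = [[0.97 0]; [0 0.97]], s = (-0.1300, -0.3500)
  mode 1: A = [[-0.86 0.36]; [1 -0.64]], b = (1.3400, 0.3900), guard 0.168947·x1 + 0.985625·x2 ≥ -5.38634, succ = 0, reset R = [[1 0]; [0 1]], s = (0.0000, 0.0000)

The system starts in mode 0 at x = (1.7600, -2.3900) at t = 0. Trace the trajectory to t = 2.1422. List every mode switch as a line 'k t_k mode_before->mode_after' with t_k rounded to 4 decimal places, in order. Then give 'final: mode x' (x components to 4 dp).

1 1.3044 0->1
final: 1 -2.6754 -8.5854

Mode 0: guard c·x = 11.8512 hit at Δt = 1.3044 (t = 1.3044), x⁻ = (-2.6961, -12.0312) → reset → x⁺ = (-2.7452, -12.0203), jump to mode 1
Mode 1: flow for 0.8378 to horizon, guard not reached → x = (-2.6754, -8.5854)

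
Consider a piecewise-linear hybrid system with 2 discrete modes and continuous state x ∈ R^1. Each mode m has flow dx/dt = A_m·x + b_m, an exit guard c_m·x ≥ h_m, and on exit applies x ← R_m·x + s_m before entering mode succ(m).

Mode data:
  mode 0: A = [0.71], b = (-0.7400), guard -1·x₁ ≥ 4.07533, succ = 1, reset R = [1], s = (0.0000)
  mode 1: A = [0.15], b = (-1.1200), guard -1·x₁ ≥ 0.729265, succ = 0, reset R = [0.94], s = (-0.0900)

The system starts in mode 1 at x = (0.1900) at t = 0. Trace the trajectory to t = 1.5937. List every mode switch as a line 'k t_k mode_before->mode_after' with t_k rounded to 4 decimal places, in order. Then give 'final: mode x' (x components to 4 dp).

Mode 1: guard c·x = 0.7293 hit at Δt = 0.7931 (t = 0.7931), x⁻ = (-0.7293) → reset → x⁺ = (-0.7755), jump to mode 0
Mode 0: flow for 0.8006 to horizon, guard not reached → x = (-2.1670)

1 0.7931 1->0
final: 0 -2.1670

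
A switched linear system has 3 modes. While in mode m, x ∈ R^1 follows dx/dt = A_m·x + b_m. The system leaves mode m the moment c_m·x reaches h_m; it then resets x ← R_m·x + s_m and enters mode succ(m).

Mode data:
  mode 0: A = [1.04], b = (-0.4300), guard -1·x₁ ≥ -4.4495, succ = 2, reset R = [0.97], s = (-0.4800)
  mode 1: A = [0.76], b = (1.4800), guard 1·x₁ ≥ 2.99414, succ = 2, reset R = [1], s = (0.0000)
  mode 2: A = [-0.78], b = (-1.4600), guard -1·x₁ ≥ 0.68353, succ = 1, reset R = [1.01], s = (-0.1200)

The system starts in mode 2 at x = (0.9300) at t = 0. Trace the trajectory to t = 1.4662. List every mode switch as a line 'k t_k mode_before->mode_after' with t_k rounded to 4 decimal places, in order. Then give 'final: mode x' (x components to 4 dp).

1 1.0997 2->1
final: 1 -0.4452

Mode 2: guard c·x = 0.6835 hit at Δt = 1.0997 (t = 1.0997), x⁻ = (-0.6835) → reset → x⁺ = (-0.8104), jump to mode 1
Mode 1: flow for 0.3665 to horizon, guard not reached → x = (-0.4452)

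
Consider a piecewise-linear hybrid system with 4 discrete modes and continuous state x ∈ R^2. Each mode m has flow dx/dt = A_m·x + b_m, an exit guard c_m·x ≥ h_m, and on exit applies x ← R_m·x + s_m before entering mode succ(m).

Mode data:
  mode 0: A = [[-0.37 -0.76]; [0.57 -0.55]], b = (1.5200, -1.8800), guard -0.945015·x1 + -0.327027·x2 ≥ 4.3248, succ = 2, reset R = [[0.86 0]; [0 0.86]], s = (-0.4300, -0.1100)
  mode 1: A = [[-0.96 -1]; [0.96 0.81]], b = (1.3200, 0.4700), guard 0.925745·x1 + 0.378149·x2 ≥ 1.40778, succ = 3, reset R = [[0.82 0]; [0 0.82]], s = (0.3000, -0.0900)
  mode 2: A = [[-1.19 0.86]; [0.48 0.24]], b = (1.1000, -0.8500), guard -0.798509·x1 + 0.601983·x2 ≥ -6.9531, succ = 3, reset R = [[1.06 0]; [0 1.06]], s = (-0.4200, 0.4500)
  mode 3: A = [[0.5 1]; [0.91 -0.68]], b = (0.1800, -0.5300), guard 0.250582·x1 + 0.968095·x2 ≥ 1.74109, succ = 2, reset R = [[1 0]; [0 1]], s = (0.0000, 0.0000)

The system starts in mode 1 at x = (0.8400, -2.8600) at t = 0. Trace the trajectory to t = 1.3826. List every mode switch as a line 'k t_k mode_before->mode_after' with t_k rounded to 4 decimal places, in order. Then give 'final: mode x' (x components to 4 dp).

Mode 1: guard c·x = 1.4078 hit at Δt = 0.7509 (t = 0.7509), x⁻ = (2.7391, -2.9828) → reset → x⁺ = (2.5461, -2.5359), jump to mode 3
Mode 3: flow for 0.6317 to horizon, guard not reached → x = (2.4000, -0.8094)

1 0.7509 1->3
final: 3 2.4000 -0.8094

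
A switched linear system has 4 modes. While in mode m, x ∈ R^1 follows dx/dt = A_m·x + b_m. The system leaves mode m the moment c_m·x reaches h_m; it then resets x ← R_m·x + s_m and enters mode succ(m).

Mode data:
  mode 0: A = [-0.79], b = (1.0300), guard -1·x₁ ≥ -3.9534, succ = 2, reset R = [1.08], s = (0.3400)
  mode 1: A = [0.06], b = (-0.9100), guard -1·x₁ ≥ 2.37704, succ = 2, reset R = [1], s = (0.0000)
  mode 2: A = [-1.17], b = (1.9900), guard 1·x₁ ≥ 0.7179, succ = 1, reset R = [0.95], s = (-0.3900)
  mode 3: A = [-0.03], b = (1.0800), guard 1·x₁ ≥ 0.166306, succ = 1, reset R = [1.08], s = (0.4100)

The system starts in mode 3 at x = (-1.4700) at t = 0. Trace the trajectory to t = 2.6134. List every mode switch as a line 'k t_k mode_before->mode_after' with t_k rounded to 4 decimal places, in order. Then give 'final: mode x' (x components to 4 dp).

1 1.4884 3->1
final: 1 -0.4283

Mode 3: guard c·x = 0.1663 hit at Δt = 1.4884 (t = 1.4884), x⁻ = (0.1663) → reset → x⁺ = (0.5896), jump to mode 1
Mode 1: flow for 1.1250 to horizon, guard not reached → x = (-0.4283)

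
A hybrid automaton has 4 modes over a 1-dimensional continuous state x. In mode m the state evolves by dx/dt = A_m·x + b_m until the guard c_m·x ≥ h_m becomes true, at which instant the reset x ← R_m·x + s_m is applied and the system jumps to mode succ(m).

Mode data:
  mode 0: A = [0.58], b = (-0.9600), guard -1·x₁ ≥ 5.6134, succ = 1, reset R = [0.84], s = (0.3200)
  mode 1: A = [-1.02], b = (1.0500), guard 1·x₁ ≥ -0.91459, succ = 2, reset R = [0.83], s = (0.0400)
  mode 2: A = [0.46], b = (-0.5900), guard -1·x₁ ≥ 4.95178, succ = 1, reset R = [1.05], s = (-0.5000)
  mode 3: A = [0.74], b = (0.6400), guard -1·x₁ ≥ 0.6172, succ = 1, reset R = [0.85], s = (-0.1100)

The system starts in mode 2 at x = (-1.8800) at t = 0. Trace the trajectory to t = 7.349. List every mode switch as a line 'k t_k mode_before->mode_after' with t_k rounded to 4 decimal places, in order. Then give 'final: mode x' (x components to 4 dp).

1 1.4754 2->1
2 2.6927 1->2
3 5.1624 2->1
4 6.3797 1->2
final: 2 -1.8438

Mode 2: guard c·x = 4.9518 hit at Δt = 1.4754 (t = 1.4754), x⁻ = (-4.9518) → reset → x⁺ = (-5.6994), jump to mode 1
Mode 1: guard c·x = -0.9146 hit at Δt = 1.2173 (t = 2.6927), x⁻ = (-0.9146) → reset → x⁺ = (-0.7191), jump to mode 2
Mode 2: guard c·x = 4.9518 hit at Δt = 2.4697 (t = 5.1624), x⁻ = (-4.9518) → reset → x⁺ = (-5.6994), jump to mode 1
Mode 1: guard c·x = -0.9146 hit at Δt = 1.2173 (t = 6.3797), x⁻ = (-0.9146) → reset → x⁺ = (-0.7191), jump to mode 2
Mode 2: flow for 0.9693 to horizon, guard not reached → x = (-1.8438)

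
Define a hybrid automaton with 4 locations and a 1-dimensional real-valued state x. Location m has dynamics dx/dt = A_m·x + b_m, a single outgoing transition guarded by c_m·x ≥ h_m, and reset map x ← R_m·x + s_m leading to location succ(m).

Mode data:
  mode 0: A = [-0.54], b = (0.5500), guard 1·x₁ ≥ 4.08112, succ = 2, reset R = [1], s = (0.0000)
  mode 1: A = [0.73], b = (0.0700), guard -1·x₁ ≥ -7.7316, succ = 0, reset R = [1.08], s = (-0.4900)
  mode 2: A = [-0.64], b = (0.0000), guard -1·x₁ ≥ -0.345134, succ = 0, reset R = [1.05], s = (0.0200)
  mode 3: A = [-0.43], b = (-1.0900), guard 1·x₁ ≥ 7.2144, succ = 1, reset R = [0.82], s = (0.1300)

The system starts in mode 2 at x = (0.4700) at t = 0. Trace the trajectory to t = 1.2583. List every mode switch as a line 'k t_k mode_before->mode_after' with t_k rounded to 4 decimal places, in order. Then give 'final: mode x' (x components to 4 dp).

Mode 2: guard c·x = -0.3451 hit at Δt = 0.4825 (t = 0.4825), x⁻ = (0.3451) → reset → x⁺ = (0.3824), jump to mode 0
Mode 0: flow for 0.7758 to horizon, guard not reached → x = (0.6001)

1 0.4825 2->0
final: 0 0.6001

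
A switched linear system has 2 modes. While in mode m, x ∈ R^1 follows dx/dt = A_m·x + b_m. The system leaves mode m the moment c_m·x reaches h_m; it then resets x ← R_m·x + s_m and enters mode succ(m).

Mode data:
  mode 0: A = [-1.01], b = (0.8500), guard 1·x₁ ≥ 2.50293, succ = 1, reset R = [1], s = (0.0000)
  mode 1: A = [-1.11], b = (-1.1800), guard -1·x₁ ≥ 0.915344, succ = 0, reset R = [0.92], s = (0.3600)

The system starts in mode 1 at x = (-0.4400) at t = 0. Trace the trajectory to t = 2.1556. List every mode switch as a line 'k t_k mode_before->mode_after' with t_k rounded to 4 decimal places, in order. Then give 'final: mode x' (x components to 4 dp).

1 1.2967 1->0
final: 0 0.2856

Mode 1: guard c·x = 0.9153 hit at Δt = 1.2967 (t = 1.2967), x⁻ = (-0.9153) → reset → x⁺ = (-0.4821), jump to mode 0
Mode 0: flow for 0.8589 to horizon, guard not reached → x = (0.2856)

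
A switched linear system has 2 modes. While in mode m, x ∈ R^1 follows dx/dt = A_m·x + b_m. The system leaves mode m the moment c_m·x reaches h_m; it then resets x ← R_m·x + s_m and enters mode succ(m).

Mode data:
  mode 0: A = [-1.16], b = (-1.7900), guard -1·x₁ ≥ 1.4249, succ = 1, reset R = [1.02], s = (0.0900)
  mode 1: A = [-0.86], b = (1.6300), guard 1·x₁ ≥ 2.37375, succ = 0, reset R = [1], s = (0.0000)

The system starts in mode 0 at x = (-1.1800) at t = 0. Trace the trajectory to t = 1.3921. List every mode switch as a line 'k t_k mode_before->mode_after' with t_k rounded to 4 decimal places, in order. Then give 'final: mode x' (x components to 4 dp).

Mode 0: guard c·x = 1.4249 hit at Δt = 0.9675 (t = 0.9675), x⁻ = (-1.4249) → reset → x⁺ = (-1.3634), jump to mode 1
Mode 1: flow for 0.4246 to horizon, guard not reached → x = (-0.3665)

1 0.9675 0->1
final: 1 -0.3665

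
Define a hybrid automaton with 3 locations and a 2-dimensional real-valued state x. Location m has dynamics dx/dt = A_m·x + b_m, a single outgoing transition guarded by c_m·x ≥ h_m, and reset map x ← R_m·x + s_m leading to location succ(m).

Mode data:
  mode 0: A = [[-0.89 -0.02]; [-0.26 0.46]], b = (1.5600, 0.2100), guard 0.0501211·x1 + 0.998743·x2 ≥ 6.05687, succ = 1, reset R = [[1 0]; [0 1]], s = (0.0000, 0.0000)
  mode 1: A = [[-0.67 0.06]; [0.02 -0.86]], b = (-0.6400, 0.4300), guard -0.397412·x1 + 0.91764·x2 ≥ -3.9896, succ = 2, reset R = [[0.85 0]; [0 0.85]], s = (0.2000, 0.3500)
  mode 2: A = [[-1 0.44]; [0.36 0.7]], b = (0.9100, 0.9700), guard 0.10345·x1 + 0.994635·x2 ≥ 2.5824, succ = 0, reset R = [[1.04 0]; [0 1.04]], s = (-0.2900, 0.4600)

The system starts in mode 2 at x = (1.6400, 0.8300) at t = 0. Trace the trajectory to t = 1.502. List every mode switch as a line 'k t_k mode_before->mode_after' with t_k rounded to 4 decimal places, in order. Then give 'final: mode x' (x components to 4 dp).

Mode 2: guard c·x = 2.5824 hit at Δt = 0.6027 (t = 0.6027), x⁻ = (1.6385, 2.4259) → reset → x⁺ = (1.4141, 2.9829), jump to mode 0
Mode 0: flow for 0.8993 to horizon, guard not reached → x = (1.5550, 4.3134)

1 0.6027 2->0
final: 0 1.5550 4.3134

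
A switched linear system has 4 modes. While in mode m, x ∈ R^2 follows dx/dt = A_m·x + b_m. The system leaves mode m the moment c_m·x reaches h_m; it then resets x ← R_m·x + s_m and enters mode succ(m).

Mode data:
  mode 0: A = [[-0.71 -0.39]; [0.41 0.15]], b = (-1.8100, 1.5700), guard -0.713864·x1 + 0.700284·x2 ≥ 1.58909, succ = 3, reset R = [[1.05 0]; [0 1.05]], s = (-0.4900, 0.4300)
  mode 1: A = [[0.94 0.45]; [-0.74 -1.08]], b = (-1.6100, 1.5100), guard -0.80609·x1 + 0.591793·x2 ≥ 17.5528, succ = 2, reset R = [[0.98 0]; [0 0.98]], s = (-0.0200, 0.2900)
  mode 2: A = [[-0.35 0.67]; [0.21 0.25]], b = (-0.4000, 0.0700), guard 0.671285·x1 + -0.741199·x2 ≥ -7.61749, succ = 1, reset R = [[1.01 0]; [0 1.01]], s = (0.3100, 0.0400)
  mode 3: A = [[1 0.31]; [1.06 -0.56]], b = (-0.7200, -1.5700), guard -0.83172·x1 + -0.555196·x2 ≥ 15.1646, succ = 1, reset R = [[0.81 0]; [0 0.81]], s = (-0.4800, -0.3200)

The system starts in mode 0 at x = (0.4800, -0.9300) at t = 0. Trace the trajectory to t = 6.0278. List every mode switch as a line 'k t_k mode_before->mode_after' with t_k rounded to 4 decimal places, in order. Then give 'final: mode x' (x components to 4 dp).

Mode 0: guard c·x = 1.5891 hit at Δt = 1.3081 (t = 1.3081), x⁻ = (-1.4006, 0.8414) → reset → x⁺ = (-1.9606, 1.3135), jump to mode 3
Mode 3: guard c·x = 15.1646 hit at Δt = 1.4937 (t = 2.8018), x⁻ = (-12.8836, -8.0135) → reset → x⁺ = (-10.9157, -6.8109), jump to mode 1
Mode 1: guard c·x = 17.5528 hit at Δt = 0.5541 (t = 3.3559), x⁻ = (-20.4545, 1.7990) → reset → x⁺ = (-20.0654, 2.0531), jump to mode 2
Mode 2: guard c·x = -7.6175 hit at Δt = 1.2186 (t = 4.5745), x⁻ = (-13.6126, -2.0513) → reset → x⁺ = (-13.4387, -2.0318), jump to mode 1
Mode 1: guard c·x = 17.5528 hit at Δt = 0.3698 (t = 4.9443), x⁻ = (-19.6793, 2.8549) → reset → x⁺ = (-19.3057, 3.0878), jump to mode 2
Mode 2: flow for 1.0835 to horizon, guard not reached → x = (-12.7280, 0.0135)

1 1.3081 0->3
2 2.8018 3->1
3 3.3559 1->2
4 4.5745 2->1
5 4.9443 1->2
final: 2 -12.7280 0.0135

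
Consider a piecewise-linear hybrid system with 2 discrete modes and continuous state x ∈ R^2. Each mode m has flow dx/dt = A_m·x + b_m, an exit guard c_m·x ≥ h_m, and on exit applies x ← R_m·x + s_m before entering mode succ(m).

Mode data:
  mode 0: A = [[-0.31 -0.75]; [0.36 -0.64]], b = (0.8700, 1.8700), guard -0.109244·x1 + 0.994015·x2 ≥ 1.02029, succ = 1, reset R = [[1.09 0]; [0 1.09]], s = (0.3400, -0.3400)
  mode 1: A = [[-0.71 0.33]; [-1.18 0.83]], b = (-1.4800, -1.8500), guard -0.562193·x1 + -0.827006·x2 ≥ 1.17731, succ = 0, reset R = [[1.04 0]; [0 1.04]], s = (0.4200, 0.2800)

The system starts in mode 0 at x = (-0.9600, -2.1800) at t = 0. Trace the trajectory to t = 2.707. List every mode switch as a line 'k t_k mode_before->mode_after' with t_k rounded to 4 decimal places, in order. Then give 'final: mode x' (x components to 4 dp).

1 1.5116 0->1
2 2.3762 1->0
final: 0 0.3556 -0.1415

Mode 0: guard c·x = 1.0203 hit at Δt = 1.5116 (t = 1.5116), x⁻ = (0.6475, 1.0976) → reset → x⁺ = (1.0458, 0.8564), jump to mode 1
Mode 1: guard c·x = 1.1773 hit at Δt = 0.8646 (t = 2.3762), x⁻ = (-0.4418, -1.1233) → reset → x⁺ = (-0.0395, -0.8882), jump to mode 0
Mode 0: flow for 0.3308 to horizon, guard not reached → x = (0.3556, -0.1415)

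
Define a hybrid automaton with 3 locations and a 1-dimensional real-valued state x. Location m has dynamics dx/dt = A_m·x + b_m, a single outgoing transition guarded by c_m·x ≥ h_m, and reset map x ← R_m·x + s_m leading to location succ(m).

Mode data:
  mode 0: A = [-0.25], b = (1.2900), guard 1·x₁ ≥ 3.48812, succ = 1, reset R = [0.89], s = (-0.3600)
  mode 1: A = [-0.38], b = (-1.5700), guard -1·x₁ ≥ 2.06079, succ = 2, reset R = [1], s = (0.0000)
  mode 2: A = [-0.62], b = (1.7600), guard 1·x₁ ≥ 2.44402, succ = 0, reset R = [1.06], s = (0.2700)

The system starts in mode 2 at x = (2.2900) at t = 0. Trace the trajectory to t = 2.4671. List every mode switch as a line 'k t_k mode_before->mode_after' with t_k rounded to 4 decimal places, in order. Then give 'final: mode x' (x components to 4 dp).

1 0.5314 2->0
2 1.8061 0->1
final: 1 1.2171

Mode 2: guard c·x = 2.4440 hit at Δt = 0.5314 (t = 0.5314), x⁻ = (2.4440) → reset → x⁺ = (2.8607), jump to mode 0
Mode 0: guard c·x = 3.4881 hit at Δt = 1.2747 (t = 1.8061), x⁻ = (3.4881) → reset → x⁺ = (2.7444), jump to mode 1
Mode 1: flow for 0.6610 to horizon, guard not reached → x = (1.2171)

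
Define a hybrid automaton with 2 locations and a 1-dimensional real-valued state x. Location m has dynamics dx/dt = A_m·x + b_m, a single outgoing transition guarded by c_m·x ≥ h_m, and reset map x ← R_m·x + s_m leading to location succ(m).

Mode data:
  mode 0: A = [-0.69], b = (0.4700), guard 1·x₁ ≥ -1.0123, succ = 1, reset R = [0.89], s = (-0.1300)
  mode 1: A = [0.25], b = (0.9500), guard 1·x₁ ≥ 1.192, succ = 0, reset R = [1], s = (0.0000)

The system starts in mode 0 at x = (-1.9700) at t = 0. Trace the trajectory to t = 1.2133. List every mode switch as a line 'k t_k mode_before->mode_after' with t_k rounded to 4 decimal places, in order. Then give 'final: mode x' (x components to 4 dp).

1 0.6496 0->1
final: 1 -0.6119

Mode 0: guard c·x = -1.0123 hit at Δt = 0.6496 (t = 0.6496), x⁻ = (-1.0123) → reset → x⁺ = (-1.0309), jump to mode 1
Mode 1: flow for 0.5637 to horizon, guard not reached → x = (-0.6119)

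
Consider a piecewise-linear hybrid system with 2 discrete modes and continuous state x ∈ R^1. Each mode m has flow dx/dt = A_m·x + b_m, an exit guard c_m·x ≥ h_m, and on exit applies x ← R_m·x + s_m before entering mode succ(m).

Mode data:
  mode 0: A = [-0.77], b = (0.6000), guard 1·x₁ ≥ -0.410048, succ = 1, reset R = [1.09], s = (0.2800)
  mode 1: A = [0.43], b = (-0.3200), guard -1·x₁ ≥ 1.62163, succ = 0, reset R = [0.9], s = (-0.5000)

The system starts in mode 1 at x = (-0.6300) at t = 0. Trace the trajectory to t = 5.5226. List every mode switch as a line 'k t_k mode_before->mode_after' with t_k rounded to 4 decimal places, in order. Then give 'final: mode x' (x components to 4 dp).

1 1.2634 1->0
2 2.3467 0->1
3 4.5657 1->0
final: 0 -0.5316

Mode 1: guard c·x = 1.6216 hit at Δt = 1.2634 (t = 1.2634), x⁻ = (-1.6216) → reset → x⁺ = (-1.9595), jump to mode 0
Mode 0: guard c·x = -0.4100 hit at Δt = 1.0833 (t = 2.3467), x⁻ = (-0.4100) → reset → x⁺ = (-0.1670), jump to mode 1
Mode 1: guard c·x = 1.6216 hit at Δt = 2.2190 (t = 4.5657), x⁻ = (-1.6216) → reset → x⁺ = (-1.9595), jump to mode 0
Mode 0: flow for 0.9569 to horizon, guard not reached → x = (-0.5316)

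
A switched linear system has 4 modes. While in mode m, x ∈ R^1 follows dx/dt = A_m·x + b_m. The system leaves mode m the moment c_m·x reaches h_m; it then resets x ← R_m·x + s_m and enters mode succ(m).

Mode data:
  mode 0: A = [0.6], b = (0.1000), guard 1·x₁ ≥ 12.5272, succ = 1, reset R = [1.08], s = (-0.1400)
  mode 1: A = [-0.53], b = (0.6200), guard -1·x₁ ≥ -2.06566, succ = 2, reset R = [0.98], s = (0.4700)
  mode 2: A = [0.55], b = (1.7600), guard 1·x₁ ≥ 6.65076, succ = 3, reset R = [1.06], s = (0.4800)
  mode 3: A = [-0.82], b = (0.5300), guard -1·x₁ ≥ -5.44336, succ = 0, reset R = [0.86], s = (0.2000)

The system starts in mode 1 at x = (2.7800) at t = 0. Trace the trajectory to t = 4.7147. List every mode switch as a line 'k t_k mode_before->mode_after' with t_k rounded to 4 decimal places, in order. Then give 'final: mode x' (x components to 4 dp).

1 1.1063 1->2
2 2.1028 2->3
3 2.5432 3->0
4 4.0801 0->1
final: 1 9.8992

Mode 1: guard c·x = -2.0657 hit at Δt = 1.1063 (t = 1.1063), x⁻ = (2.0657) → reset → x⁺ = (2.4943), jump to mode 2
Mode 2: guard c·x = 6.6508 hit at Δt = 0.9965 (t = 2.1028), x⁻ = (6.6508) → reset → x⁺ = (7.5298), jump to mode 3
Mode 3: guard c·x = -5.4434 hit at Δt = 0.4404 (t = 2.5432), x⁻ = (5.4434) → reset → x⁺ = (4.8813), jump to mode 0
Mode 0: guard c·x = 12.5272 hit at Δt = 1.5369 (t = 4.0801), x⁻ = (12.5272) → reset → x⁺ = (13.3894), jump to mode 1
Mode 1: flow for 0.6346 to horizon, guard not reached → x = (9.8992)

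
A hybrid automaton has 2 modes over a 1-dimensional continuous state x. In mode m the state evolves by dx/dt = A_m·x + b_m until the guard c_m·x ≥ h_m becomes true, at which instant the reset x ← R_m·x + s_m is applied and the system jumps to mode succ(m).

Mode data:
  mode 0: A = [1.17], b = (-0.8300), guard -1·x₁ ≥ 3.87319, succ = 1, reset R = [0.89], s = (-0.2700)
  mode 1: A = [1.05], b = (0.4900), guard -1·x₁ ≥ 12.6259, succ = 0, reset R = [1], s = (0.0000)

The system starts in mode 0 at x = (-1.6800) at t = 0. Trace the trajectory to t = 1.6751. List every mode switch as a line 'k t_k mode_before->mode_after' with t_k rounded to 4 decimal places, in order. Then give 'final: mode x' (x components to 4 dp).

Mode 0: guard c·x = 3.8732 hit at Δt = 0.5566 (t = 0.5566), x⁻ = (-3.8732) → reset → x⁺ = (-3.7171), jump to mode 1
Mode 1: flow for 1.1185 to horizon, guard not reached → x = (-10.9861)

1 0.5566 0->1
final: 1 -10.9861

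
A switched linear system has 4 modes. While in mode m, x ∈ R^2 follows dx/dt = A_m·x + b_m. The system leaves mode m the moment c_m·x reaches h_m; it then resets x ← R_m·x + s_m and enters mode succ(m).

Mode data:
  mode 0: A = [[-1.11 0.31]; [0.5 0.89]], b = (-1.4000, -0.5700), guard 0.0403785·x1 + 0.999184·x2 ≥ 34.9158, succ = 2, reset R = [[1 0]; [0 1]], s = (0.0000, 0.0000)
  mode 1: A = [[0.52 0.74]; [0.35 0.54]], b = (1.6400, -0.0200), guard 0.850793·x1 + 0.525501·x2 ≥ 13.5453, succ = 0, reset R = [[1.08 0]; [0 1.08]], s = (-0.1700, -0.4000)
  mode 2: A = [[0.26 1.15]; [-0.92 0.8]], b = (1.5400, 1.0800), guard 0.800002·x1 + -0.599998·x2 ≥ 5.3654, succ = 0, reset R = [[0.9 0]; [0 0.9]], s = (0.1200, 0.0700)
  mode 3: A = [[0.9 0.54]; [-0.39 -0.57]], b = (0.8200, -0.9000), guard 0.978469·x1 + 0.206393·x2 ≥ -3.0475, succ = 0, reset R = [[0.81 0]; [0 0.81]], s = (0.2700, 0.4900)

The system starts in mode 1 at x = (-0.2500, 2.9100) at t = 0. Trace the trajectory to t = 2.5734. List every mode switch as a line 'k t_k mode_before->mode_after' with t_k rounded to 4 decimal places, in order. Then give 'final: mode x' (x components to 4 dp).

1 1.4411 1->0
final: 0 6.4850 31.7710

Mode 1: guard c·x = 13.5453 hit at Δt = 1.4411 (t = 1.4411), x⁻ = (10.4759, 8.8154) → reset → x⁺ = (11.1440, 9.1206), jump to mode 0
Mode 0: flow for 1.1323 to horizon, guard not reached → x = (6.4850, 31.7710)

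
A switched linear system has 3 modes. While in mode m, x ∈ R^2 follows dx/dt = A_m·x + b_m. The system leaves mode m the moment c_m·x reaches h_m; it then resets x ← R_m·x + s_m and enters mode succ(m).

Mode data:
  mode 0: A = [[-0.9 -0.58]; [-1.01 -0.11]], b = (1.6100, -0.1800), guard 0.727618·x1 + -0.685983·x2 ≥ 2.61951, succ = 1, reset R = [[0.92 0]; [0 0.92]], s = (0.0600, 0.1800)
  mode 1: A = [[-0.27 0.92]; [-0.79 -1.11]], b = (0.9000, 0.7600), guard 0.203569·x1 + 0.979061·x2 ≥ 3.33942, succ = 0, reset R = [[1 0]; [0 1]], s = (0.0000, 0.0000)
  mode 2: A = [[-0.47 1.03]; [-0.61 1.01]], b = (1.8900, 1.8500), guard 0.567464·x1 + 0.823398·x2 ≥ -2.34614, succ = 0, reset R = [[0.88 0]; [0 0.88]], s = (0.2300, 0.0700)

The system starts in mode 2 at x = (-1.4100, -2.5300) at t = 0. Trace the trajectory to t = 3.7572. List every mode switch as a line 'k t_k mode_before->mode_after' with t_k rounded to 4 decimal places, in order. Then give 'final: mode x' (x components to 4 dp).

1 1.5346 2->0
2 2.5995 0->1
final: 1 0.9730 -0.5553

Mode 2: guard c·x = -2.3461 hit at Δt = 1.5346 (t = 1.5346), x⁻ = (-1.2028, -2.0204) → reset → x⁺ = (-0.8284, -1.7080), jump to mode 0
Mode 0: guard c·x = 2.6195 hit at Δt = 1.0649 (t = 2.5995), x⁻ = (1.5052, -2.2221) → reset → x⁺ = (1.4448, -1.8643), jump to mode 1
Mode 1: flow for 1.1577 to horizon, guard not reached → x = (0.9730, -0.5553)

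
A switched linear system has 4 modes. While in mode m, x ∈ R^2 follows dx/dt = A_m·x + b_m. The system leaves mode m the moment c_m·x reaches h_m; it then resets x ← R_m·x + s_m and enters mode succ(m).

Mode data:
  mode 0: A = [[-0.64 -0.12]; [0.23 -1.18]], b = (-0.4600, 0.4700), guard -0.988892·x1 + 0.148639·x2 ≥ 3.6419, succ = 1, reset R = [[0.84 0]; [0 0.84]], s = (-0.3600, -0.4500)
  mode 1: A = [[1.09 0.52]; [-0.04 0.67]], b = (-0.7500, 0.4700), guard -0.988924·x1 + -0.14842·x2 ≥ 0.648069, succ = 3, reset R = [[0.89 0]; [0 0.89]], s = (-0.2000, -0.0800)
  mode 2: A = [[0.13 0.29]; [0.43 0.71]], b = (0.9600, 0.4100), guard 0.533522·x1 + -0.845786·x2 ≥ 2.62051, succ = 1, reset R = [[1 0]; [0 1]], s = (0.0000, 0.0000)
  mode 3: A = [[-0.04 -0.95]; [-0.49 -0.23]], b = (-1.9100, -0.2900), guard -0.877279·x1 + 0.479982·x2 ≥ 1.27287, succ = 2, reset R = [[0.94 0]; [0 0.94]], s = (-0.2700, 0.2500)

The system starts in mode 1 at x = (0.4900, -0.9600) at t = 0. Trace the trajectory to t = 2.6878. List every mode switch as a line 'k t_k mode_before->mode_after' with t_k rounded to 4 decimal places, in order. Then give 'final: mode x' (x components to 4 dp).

Mode 1: guard c·x = 0.6481 hit at Δt = 0.8053 (t = 0.8053), x⁻ = (-0.4827, -1.1501) → reset → x⁺ = (-0.6296, -1.1036), jump to mode 3
Mode 3: guard c·x = 1.2729 hit at Δt = 1.1044 (t = 1.9097), x⁻ = (-1.7656, -0.5751) → reset → x⁺ = (-1.9297, -0.2906), jump to mode 2
Mode 2: flow for 0.7781 to horizon, guard not reached → x = (-1.4799, -0.8468)

1 0.8053 1->3
2 1.9097 3->2
final: 2 -1.4799 -0.8468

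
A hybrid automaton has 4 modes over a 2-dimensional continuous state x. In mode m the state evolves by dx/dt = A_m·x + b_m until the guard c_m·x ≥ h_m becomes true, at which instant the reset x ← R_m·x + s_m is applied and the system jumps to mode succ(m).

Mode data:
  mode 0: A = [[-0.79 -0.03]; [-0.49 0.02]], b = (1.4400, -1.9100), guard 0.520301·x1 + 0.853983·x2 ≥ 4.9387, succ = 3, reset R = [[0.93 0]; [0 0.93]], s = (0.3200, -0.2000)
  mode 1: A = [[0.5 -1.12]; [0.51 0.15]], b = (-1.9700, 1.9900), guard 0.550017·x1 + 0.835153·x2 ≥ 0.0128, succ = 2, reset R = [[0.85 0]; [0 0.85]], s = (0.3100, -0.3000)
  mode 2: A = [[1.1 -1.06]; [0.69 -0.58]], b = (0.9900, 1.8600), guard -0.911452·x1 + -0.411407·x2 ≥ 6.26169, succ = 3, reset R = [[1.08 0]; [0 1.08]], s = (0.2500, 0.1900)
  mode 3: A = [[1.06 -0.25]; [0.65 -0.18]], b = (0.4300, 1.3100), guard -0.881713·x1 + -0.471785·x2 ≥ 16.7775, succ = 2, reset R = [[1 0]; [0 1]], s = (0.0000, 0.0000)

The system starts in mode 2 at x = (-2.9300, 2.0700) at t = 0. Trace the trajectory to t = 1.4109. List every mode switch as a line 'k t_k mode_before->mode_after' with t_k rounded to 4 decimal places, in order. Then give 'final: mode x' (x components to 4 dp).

Mode 2: guard c·x = 6.2617 hit at Δt = 0.7166 (t = 0.7166), x⁻ = (-7.0705, 0.4441) → reset → x⁺ = (-7.3861, 0.6696), jump to mode 3
Mode 3: flow for 0.6943 to horizon, guard not reached → x = (-14.7818, -3.1207)

1 0.7166 2->3
final: 3 -14.7818 -3.1207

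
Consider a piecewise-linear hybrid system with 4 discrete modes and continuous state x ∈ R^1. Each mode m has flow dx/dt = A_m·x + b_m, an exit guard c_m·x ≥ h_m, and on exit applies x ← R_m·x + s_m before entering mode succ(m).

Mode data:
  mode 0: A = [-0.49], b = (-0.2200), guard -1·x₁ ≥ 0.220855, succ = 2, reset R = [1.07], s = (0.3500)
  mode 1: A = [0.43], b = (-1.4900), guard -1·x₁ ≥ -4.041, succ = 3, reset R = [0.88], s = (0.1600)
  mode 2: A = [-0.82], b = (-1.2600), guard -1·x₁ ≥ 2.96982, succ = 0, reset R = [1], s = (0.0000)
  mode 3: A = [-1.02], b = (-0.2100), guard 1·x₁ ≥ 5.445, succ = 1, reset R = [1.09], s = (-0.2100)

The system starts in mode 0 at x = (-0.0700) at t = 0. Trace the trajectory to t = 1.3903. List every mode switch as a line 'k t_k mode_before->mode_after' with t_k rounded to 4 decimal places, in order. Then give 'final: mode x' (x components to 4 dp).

Mode 0: guard c·x = 0.2209 hit at Δt = 1.0359 (t = 1.0359), x⁻ = (-0.2209) → reset → x⁺ = (0.1137), jump to mode 2
Mode 2: flow for 0.3544 to horizon, guard not reached → x = (-0.3025)

1 1.0359 0->2
final: 2 -0.3025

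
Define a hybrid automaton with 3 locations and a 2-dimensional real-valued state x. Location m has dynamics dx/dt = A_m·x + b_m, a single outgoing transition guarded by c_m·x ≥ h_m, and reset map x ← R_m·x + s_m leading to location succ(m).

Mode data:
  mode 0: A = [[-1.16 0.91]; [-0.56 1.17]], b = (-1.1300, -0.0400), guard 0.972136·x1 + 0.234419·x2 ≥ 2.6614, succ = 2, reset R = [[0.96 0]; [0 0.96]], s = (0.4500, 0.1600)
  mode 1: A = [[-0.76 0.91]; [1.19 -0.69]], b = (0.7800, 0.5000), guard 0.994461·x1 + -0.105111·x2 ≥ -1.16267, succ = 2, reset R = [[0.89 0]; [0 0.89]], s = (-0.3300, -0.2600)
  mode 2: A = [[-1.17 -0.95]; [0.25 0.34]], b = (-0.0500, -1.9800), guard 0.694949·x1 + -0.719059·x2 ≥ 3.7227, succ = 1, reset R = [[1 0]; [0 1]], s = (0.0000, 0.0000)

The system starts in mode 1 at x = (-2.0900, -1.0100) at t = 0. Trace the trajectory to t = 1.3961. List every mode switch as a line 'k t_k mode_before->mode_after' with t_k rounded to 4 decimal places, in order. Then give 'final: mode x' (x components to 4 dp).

Mode 1: guard c·x = -1.1627 hit at Δt = 0.9654 (t = 0.9654), x⁻ = (-1.3277, -1.5003) → reset → x⁺ = (-1.5117, -1.5952), jump to mode 2
Mode 2: flow for 0.4307 to horizon, guard not reached → x = (-0.1976, -2.8648)

1 0.9654 1->2
final: 2 -0.1976 -2.8648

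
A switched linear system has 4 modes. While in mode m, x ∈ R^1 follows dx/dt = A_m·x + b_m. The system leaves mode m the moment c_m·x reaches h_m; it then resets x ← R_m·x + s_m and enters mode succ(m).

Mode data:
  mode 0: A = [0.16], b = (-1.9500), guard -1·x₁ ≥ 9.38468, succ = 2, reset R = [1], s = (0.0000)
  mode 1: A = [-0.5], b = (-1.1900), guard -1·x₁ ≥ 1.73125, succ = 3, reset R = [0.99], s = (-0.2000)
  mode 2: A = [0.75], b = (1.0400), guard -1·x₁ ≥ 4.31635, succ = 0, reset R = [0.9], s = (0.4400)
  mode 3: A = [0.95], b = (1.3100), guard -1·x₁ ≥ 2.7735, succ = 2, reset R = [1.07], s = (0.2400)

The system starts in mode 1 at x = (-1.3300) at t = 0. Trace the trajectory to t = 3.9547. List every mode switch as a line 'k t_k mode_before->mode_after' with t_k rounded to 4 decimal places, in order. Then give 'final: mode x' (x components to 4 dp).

Mode 1: guard c·x = 1.7312 hit at Δt = 0.9630 (t = 0.9630), x⁻ = (-1.7313) → reset → x⁺ = (-1.9139), jump to mode 3
Mode 3: guard c·x = 2.7735 hit at Δt = 1.0085 (t = 1.9715), x⁻ = (-2.7735) → reset → x⁺ = (-2.7276), jump to mode 2
Mode 2: guard c·x = 4.3163 hit at Δt = 1.0420 (t = 3.0135), x⁻ = (-4.3163) → reset → x⁺ = (-3.4447), jump to mode 0
Mode 0: flow for 0.9412 to horizon, guard not reached → x = (-5.9853)

1 0.9630 1->3
2 1.9715 3->2
3 3.0135 2->0
final: 0 -5.9853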